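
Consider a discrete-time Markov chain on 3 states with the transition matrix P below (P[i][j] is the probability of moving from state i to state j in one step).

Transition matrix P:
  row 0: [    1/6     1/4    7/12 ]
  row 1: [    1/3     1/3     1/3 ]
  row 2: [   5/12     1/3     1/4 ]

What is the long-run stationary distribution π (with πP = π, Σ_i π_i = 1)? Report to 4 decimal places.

π = [0.3128, 0.3073, 0.3799]

Balance equations π_j = Σ_i π_i·P[i][j]:
  π_0 = 1/6·π_0 + 1/3·π_1 + 5/12·π_2
  π_1 = 1/4·π_0 + 1/3·π_1 + 1/3·π_2
  normalize: π_0 + π_1 + π_2 = 1
Solving the linear system gives exactly π = [56/179, 55/179, 68/179].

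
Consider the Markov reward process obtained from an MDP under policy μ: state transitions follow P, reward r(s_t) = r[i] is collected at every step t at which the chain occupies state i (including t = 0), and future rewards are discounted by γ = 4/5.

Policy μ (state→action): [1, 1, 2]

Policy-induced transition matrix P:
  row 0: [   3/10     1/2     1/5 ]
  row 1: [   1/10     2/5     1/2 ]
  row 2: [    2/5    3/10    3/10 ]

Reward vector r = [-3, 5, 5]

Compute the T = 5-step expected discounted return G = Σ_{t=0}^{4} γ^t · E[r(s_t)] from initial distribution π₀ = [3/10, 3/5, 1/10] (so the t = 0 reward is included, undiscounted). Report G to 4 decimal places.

G = 9.9764

t=0: π = [0.3000, 0.6000, 0.1000], E[r] = 2.6000, γ^t·E[r] = 2.600000, running G = 2.600000
t=1: π = [0.1900, 0.4200, 0.3900], E[r] = 3.4800, γ^t·E[r] = 2.784000, running G = 5.384000
t=2: π = [0.2550, 0.3800, 0.3650], E[r] = 2.9600, γ^t·E[r] = 1.894400, running G = 7.278400
t=3: π = [0.2605, 0.3890, 0.3505], E[r] = 2.9160, γ^t·E[r] = 1.492992, running G = 8.771392
t=4: π = [0.2573, 0.3910, 0.3518], E[r] = 2.9420, γ^t·E[r] = 1.205043, running G = 9.976435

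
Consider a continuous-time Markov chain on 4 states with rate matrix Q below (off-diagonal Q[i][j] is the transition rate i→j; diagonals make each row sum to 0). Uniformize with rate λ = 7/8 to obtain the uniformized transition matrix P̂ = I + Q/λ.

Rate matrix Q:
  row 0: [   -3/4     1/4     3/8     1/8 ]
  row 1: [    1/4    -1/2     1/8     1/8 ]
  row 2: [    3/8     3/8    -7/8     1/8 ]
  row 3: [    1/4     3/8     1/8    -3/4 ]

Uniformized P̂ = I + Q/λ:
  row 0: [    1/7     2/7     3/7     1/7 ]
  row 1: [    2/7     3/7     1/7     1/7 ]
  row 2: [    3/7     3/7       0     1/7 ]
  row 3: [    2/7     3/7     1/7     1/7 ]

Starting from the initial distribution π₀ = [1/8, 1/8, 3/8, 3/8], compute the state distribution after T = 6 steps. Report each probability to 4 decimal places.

t=0: π = [0.1250, 0.1250, 0.3750, 0.3750]
t=1: π = [0.3214, 0.4107, 0.1250, 0.1429]
t=2: π = [0.2577, 0.3827, 0.2168, 0.1429]
t=3: π = [0.2799, 0.3918, 0.1855, 0.1429]
t=4: π = [0.2722, 0.3886, 0.1963, 0.1429]
t=5: π = [0.2749, 0.3897, 0.1926, 0.1429]
t=6: π = [0.2740, 0.3893, 0.1939, 0.1429]

π = [0.2740, 0.3893, 0.1939, 0.1429]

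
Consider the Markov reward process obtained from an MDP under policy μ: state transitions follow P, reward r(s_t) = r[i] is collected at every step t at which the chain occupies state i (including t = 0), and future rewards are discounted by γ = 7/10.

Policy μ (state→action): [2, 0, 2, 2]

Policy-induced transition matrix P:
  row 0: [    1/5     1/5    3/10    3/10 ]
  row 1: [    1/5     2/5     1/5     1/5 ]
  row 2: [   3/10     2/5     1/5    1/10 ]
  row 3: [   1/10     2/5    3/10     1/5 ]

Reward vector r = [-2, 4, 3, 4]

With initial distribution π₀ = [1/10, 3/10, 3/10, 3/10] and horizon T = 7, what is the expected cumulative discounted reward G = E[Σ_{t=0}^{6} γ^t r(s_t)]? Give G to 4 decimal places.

G = 8.3314

t=0: π = [0.1000, 0.3000, 0.3000, 0.3000], E[r] = 3.1000, γ^t·E[r] = 3.100000, running G = 3.100000
t=1: π = [0.2000, 0.3800, 0.2400, 0.1800], E[r] = 2.5600, γ^t·E[r] = 1.792000, running G = 4.892000
t=2: π = [0.2060, 0.3600, 0.2380, 0.1960], E[r] = 2.5260, γ^t·E[r] = 1.237740, running G = 6.129740
t=3: π = [0.2042, 0.3588, 0.2402, 0.1968], E[r] = 2.5346, γ^t·E[r] = 0.869368, running G = 6.999108
t=4: π = [0.2043, 0.3592, 0.2401, 0.1964], E[r] = 2.5339, γ^t·E[r] = 0.608380, running G = 7.607488
t=5: π = [0.2044, 0.3591, 0.2401, 0.1964], E[r] = 2.5337, γ^t·E[r] = 0.425840, running G = 8.033328
t=6: π = [0.2044, 0.3591, 0.2401, 0.1964], E[r] = 2.5337, γ^t·E[r] = 0.298091, running G = 8.331418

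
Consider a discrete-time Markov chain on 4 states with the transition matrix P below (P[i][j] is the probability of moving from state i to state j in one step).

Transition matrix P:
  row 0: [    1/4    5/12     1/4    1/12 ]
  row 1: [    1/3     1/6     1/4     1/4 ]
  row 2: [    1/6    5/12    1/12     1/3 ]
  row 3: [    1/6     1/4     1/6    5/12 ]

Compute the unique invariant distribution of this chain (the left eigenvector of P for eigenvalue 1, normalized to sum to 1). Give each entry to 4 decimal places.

π = [0.2358, 0.2970, 0.1948, 0.2723]

Balance equations π_j = Σ_i π_i·P[i][j]:
  π_0 = 1/4·π_0 + 1/3·π_1 + 1/6·π_2 + 1/6·π_3
  π_1 = 5/12·π_0 + 1/6·π_1 + 5/12·π_2 + 1/4·π_3
  π_2 = 1/4·π_0 + 1/4·π_1 + 1/12·π_2 + 1/6·π_3
  normalize: π_0 + π_1 + π_2 + π_3 = 1
Solving the linear system gives exactly π = [420/1781, 529/1781, 347/1781, 485/1781].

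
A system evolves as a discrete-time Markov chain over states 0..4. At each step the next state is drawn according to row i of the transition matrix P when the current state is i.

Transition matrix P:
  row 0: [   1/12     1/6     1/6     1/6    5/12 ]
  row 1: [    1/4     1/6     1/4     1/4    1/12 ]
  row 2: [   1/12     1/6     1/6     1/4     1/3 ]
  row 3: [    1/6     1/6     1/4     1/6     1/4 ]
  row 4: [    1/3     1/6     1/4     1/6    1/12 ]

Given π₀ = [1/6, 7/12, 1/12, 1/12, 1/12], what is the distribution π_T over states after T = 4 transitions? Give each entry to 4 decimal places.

t=0: π = [0.1667, 0.5833, 0.0833, 0.0833, 0.0833]
t=1: π = [0.2083, 0.1667, 0.2292, 0.2222, 0.1736]
t=2: π = [0.1730, 0.1667, 0.2135, 0.1997, 0.2471]
t=3: π = [0.1895, 0.1667, 0.2178, 0.1984, 0.2277]
t=4: π = [0.1846, 0.1667, 0.2161, 0.1987, 0.2340]

π = [0.1846, 0.1667, 0.2161, 0.1987, 0.2340]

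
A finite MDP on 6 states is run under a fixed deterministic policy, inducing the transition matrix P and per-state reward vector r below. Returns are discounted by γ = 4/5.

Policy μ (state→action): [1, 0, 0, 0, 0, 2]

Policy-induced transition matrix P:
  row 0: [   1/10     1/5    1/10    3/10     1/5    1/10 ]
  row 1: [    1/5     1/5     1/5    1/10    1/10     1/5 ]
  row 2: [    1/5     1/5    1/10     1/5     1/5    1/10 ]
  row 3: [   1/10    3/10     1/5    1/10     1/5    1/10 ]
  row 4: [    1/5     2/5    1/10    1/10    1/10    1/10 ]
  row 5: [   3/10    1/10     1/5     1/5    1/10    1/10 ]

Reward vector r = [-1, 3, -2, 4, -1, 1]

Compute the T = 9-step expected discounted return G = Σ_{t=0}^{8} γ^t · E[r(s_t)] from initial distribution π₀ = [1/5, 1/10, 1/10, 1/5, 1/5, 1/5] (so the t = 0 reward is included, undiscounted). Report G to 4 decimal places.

G = 3.5452

t=0: π = [0.2000, 0.1000, 0.1000, 0.2000, 0.2000, 0.2000], E[r] = 0.7000, γ^t·E[r] = 0.700000, running G = 0.700000
t=1: π = [0.1800, 0.2400, 0.1500, 0.1700, 0.1500, 0.1100], E[r] = 0.8800, γ^t·E[r] = 0.704000, running G = 1.404000
t=2: π = [0.1760, 0.2360, 0.1520, 0.1620, 0.1500, 0.1240], E[r] = 0.8500, γ^t·E[r] = 0.544000, running G = 1.948000
t=3: π = [0.1786, 0.2338, 0.1522, 0.1628, 0.1490, 0.1236], E[r] = 0.8442, γ^t·E[r] = 0.432230, running G = 2.380230
t=4: π = [0.1782, 0.2337, 0.1520, 0.1633, 0.1494, 0.1234], E[r] = 0.8461, γ^t·E[r] = 0.346571, running G = 2.726801
t=5: π = [0.1782, 0.2339, 0.1520, 0.1632, 0.1494, 0.1234], E[r] = 0.8461, γ^t·E[r] = 0.277243, running G = 3.004045
t=6: π = [0.1782, 0.2339, 0.1520, 0.1632, 0.1493, 0.1234], E[r] = 0.8460, γ^t·E[r] = 0.221782, running G = 3.225827
t=7: π = [0.1782, 0.2338, 0.1520, 0.1632, 0.1493, 0.1234], E[r] = 0.8460, γ^t·E[r] = 0.177426, running G = 3.403252
t=8: π = [0.1782, 0.2338, 0.1520, 0.1632, 0.1493, 0.1234], E[r] = 0.8460, γ^t·E[r] = 0.141941, running G = 3.545194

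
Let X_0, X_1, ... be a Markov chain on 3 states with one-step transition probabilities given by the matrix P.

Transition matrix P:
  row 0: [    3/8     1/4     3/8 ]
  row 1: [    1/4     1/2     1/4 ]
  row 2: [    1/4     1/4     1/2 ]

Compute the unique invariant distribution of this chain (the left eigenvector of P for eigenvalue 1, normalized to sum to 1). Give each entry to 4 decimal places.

π = [0.2857, 0.3333, 0.3810]

Balance equations π_j = Σ_i π_i·P[i][j]:
  π_0 = 3/8·π_0 + 1/4·π_1 + 1/4·π_2
  π_1 = 1/4·π_0 + 1/2·π_1 + 1/4·π_2
  normalize: π_0 + π_1 + π_2 = 1
Solving the linear system gives exactly π = [2/7, 1/3, 8/21].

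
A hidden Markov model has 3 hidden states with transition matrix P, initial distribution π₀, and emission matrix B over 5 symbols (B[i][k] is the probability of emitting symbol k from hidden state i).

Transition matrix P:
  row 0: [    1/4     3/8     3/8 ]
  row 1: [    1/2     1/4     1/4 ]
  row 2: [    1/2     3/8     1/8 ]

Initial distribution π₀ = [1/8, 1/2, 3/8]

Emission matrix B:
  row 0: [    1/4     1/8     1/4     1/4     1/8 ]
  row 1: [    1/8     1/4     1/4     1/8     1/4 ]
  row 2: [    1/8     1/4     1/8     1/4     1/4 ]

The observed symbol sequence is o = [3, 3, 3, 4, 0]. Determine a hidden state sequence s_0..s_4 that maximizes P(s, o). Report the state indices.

t=0: δ = [3.125e-02, 6.250e-02, 9.375e-02]  (obs o_0=3)
t=1: δ = [1.172e-02, 4.395e-03, 3.906e-03]  ψ = [2, 2, 1]  (obs o_1=3)
t=2: δ = [7.324e-04, 5.493e-04, 1.099e-03]  ψ = [0, 0, 0]  (obs o_2=3)
t=3: δ = [6.866e-05, 1.030e-04, 6.866e-05]  ψ = [2, 2, 0]  (obs o_3=4)
t=4: δ = [1.287e-05, 3.219e-06, 3.219e-06]  ψ = [1, 0, 0]  (obs o_4=0)
backtrack: best end state = 0; path = [2, 0, 2, 1, 0]

path = [2, 0, 2, 1, 0]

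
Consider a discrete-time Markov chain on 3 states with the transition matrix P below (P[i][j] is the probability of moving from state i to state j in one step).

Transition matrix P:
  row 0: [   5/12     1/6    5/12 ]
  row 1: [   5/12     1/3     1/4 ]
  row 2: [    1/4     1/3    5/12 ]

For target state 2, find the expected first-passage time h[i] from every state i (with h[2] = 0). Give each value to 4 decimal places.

First-step conditioning: h[2] = 0; for i ≠ 2, h[i] = 1 + Σ_k P[i][k]·h[k].
  h[0] = 1 + 5/12·h[0] + 1/6·h[1]
  h[1] = 1 + 5/12·h[0] + 1/3·h[1]
Solving the 2×2 linear system over states ≠ 2 gives exactly h = [60/23, 72/23, 0] (h[2] = 0 is the target).

h = [2.6087, 3.1304, 0.0000]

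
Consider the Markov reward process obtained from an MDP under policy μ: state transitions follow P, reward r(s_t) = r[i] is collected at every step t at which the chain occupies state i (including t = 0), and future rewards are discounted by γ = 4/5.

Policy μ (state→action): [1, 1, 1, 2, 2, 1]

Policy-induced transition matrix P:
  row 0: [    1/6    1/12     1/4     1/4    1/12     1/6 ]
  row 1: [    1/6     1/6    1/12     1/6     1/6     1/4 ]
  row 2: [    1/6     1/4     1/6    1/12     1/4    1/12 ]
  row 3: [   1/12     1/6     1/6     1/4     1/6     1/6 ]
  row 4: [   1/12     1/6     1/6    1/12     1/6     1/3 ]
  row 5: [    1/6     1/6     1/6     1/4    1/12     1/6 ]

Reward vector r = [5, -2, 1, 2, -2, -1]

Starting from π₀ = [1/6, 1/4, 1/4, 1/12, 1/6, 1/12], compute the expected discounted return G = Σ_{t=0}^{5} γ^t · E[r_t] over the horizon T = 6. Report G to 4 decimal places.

G = 1.3358

t=0: π = [0.1667, 0.2500, 0.2500, 0.0833, 0.1667, 0.0833], E[r] = 0.3333, γ^t·E[r] = 0.333333, running G = 0.333333
t=1: π = [0.1458, 0.1736, 0.1597, 0.1597, 0.1667, 0.1944], E[r] = 0.3333, γ^t·E[r] = 0.266667, running G = 0.600000
t=2: π = [0.1395, 0.1678, 0.1644, 0.1811, 0.1516, 0.1956], E[r] = 0.3895, γ^t·E[r] = 0.249259, running G = 0.849259
t=3: π = [0.1389, 0.1687, 0.1643, 0.1834, 0.1524, 0.1922], E[r] = 0.3911, γ^t·E[r] = 0.200247, running G = 1.049506
t=4: π = [0.1387, 0.1688, 0.1642, 0.1831, 0.1528, 0.1924], E[r] = 0.3884, γ^t·E[r] = 0.159077, running G = 1.208583
t=5: π = [0.1387, 0.1688, 0.1642, 0.1831, 0.1528, 0.1925], E[r] = 0.3881, γ^t·E[r] = 0.127189, running G = 1.335771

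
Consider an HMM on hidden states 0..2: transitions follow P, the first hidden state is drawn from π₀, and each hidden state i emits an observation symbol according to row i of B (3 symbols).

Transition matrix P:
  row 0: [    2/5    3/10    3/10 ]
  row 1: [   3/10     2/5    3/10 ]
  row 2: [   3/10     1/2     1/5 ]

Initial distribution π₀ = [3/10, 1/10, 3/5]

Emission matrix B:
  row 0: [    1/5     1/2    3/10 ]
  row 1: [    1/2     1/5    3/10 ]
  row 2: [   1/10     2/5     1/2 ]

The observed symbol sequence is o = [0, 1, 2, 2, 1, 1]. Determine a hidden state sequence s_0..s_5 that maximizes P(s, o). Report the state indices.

t=0: δ = [6.000e-02, 5.000e-02, 6.000e-02]  (obs o_0=0)
t=1: δ = [1.200e-02, 6.000e-03, 7.200e-03]  ψ = [0, 2, 0]  (obs o_1=1)
t=2: δ = [1.440e-03, 1.080e-03, 1.800e-03]  ψ = [0, 0, 0]  (obs o_2=2)
t=3: δ = [1.728e-04, 2.700e-04, 2.160e-04]  ψ = [0, 2, 0]  (obs o_3=2)
t=4: δ = [4.050e-05, 2.160e-05, 3.240e-05]  ψ = [1, 1, 1]  (obs o_4=1)
t=5: δ = [8.100e-06, 3.240e-06, 4.860e-06]  ψ = [0, 2, 0]  (obs o_5=1)
backtrack: best end state = 0; path = [0, 0, 2, 1, 0, 0]

path = [0, 0, 2, 1, 0, 0]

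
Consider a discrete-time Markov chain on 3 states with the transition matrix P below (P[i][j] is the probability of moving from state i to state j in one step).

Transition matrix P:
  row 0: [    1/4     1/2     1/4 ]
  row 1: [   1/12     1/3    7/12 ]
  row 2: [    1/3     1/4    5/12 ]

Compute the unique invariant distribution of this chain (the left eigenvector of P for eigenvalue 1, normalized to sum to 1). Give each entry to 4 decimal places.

Balance equations π_j = Σ_i π_i·P[i][j]:
  π_0 = 1/4·π_0 + 1/12·π_1 + 1/3·π_2
  π_1 = 1/2·π_0 + 1/3·π_1 + 1/4·π_2
  normalize: π_0 + π_1 + π_2 = 1
Solving the linear system gives exactly π = [35/152, 51/152, 33/76].

π = [0.2303, 0.3355, 0.4342]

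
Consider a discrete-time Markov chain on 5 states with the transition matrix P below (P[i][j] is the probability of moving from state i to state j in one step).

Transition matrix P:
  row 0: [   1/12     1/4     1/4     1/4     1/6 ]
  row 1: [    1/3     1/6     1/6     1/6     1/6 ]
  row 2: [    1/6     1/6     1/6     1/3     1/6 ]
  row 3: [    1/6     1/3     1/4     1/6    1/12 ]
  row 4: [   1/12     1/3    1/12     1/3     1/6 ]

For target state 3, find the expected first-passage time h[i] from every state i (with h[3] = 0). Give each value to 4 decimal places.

h = [3.8400, 4.1600, 3.5200, 0.0000, 3.6000]

First-step conditioning: h[3] = 0; for i ≠ 3, h[i] = 1 + Σ_k P[i][k]·h[k].
  h[0] = 1 + 1/12·h[0] + 1/4·h[1] + 1/4·h[2] + 1/6·h[4]
  h[1] = 1 + 1/3·h[0] + 1/6·h[1] + 1/6·h[2] + 1/6·h[4]
  h[2] = 1 + 1/6·h[0] + 1/6·h[1] + 1/6·h[2] + 1/6·h[4]
  h[4] = 1 + 1/12·h[0] + 1/3·h[1] + 1/12·h[2] + 1/6·h[4]
Solving the 4×4 linear system over states ≠ 3 gives exactly h = [96/25, 104/25, 88/25, 0, 18/5] (h[3] = 0 is the target).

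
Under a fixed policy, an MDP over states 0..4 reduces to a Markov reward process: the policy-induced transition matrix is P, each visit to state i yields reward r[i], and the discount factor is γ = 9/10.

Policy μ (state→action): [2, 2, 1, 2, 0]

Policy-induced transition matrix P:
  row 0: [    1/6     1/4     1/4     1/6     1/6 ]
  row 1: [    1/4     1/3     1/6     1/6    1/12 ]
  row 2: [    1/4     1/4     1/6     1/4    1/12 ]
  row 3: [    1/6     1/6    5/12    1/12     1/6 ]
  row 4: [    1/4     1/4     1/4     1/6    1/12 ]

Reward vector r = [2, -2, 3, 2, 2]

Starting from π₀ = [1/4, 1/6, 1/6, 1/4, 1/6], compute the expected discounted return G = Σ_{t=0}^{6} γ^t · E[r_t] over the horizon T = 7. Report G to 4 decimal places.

G = 6.6725

t=0: π = [0.2500, 0.1667, 0.1667, 0.2500, 0.1667], E[r] = 1.5000, γ^t·E[r] = 1.500000, running G = 1.500000
t=1: π = [0.2083, 0.2431, 0.2639, 0.1597, 0.1250], E[r] = 1.2917, γ^t·E[r] = 1.162500, running G = 2.662500
t=2: π = [0.2193, 0.2569, 0.2344, 0.1753, 0.1140], E[r] = 1.2066, γ^t·E[r] = 0.977344, running G = 3.639844
t=3: π = [0.2171, 0.2568, 0.2383, 0.1716, 0.1162], E[r] = 1.2111, γ^t·E[r] = 0.882879, running G = 4.522723
t=4: π = [0.2176, 0.2571, 0.2373, 0.1722, 0.1157], E[r] = 1.2089, γ^t·E[r] = 0.793183, running G = 5.315906
t=5: π = [0.2175, 0.2571, 0.2375, 0.1721, 0.1158], E[r] = 1.2092, γ^t·E[r] = 0.714025, running G = 6.029931
t=6: π = [0.2175, 0.2571, 0.2375, 0.1721, 0.1158], E[r] = 1.2091, γ^t·E[r] = 0.642587, running G = 6.672518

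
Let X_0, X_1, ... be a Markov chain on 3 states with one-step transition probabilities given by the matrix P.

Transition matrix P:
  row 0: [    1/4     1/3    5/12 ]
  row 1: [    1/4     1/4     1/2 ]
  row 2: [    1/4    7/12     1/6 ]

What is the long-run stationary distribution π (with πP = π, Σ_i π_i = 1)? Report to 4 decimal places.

Balance equations π_j = Σ_i π_i·P[i][j]:
  π_0 = 1/4·π_0 + 1/4·π_1 + 1/4·π_2
  π_1 = 1/3·π_0 + 1/4·π_1 + 7/12·π_2
  normalize: π_0 + π_1 + π_2 = 1
Solving the linear system gives exactly π = [1/4, 25/64, 23/64].

π = [0.2500, 0.3906, 0.3594]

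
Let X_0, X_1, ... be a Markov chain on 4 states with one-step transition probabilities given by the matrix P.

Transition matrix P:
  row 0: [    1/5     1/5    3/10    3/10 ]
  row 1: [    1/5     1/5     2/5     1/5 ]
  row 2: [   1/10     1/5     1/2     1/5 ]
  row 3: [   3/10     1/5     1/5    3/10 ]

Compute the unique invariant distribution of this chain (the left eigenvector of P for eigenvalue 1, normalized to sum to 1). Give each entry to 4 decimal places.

Balance equations π_j = Σ_i π_i·P[i][j]:
  π_0 = 1/5·π_0 + 1/5·π_1 + 1/10·π_2 + 3/10·π_3
  π_1 = 1/5·π_0 + 1/5·π_1 + 1/5·π_2 + 1/5·π_3
  π_2 = 3/10·π_0 + 2/5·π_1 + 1/2·π_2 + 1/5·π_3
  normalize: π_0 + π_1 + π_2 + π_3 = 1
Solving the linear system gives exactly π = [74/395, 1/5, 146/395, 96/395].

π = [0.1873, 0.2000, 0.3696, 0.2430]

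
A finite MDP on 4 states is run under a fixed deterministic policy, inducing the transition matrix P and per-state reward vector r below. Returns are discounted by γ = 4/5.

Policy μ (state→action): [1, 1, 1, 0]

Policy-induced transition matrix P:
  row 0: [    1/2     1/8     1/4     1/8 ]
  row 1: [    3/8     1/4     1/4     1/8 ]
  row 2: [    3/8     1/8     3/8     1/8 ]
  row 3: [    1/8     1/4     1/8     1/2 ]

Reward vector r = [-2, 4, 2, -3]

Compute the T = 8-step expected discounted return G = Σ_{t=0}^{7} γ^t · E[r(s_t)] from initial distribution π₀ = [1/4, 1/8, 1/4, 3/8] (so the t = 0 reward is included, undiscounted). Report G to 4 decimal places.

t=0: π = [0.2500, 0.1250, 0.2500, 0.3750], E[r] = -0.6250, γ^t·E[r] = -0.625000, running G = -0.625000
t=1: π = [0.3125, 0.1875, 0.2344, 0.2656], E[r] = -0.2031, γ^t·E[r] = -0.162500, running G = -0.787500
t=2: π = [0.3477, 0.1816, 0.2461, 0.2246], E[r] = -0.1504, γ^t·E[r] = -0.096250, running G = -0.883750
t=3: π = [0.3623, 0.1758, 0.2527, 0.2092], E[r] = -0.1438, γ^t·E[r] = -0.073625, running G = -0.957375
t=4: π = [0.3680, 0.1731, 0.2554, 0.2035], E[r] = -0.1430, γ^t·E[r] = -0.058563, running G = -1.015938
t=5: π = [0.3701, 0.1721, 0.2565, 0.2013], E[r] = -0.1429, γ^t·E[r] = -0.046816, running G = -1.062754
t=6: π = [0.3709, 0.1717, 0.2569, 0.2005], E[r] = -0.1429, γ^t·E[r] = -0.037450, running G = -1.100203
t=7: π = [0.3712, 0.1715, 0.2571, 0.2002], E[r] = -0.1429, γ^t·E[r] = -0.029959, running G = -1.130163

G = -1.1302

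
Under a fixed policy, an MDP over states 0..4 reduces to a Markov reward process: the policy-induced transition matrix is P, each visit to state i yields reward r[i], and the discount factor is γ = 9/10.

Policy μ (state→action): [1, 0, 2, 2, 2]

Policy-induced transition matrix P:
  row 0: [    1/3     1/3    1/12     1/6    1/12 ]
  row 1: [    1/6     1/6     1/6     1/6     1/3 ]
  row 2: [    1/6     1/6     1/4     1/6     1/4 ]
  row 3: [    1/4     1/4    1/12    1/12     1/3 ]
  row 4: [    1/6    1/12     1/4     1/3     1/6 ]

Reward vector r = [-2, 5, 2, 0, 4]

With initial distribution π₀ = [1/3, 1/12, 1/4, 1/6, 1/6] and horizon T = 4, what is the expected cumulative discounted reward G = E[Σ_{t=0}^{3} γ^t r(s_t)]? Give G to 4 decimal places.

t=0: π = [0.3333, 0.0833, 0.2500, 0.1667, 0.1667], E[r] = 0.9167, γ^t·E[r] = 0.916667, running G = 0.916667
t=1: π = [0.2361, 0.2222, 0.1597, 0.1806, 0.2014], E[r] = 1.7639, γ^t·E[r] = 1.587500, running G = 2.504167
t=2: π = [0.2211, 0.2043, 0.1620, 0.1852, 0.2274], E[r] = 1.8131, γ^t·E[r] = 1.468594, running G = 3.972760
t=3: π = [0.2189, 0.2000, 0.1653, 0.1891, 0.2267], E[r] = 1.7992, γ^t·E[r] = 1.311645, running G = 5.284405

G = 5.2844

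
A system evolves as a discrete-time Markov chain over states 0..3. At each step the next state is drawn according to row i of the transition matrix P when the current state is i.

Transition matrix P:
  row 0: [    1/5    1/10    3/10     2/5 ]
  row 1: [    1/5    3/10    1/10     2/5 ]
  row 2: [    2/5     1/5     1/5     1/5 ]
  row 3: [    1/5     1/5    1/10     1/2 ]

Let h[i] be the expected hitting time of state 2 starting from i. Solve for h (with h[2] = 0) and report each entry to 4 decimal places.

First-step conditioning: h[2] = 0; for i ≠ 2, h[i] = 1 + Σ_k P[i][k]·h[k].
  h[0] = 1 + 1/5·h[0] + 1/10·h[1] + 2/5·h[3]
  h[1] = 1 + 1/5·h[0] + 3/10·h[1] + 2/5·h[3]
  h[3] = 1 + 1/5·h[0] + 1/5·h[1] + 1/2·h[3]
Solving the 3×3 linear system over states ≠ 2 gives exactly h = [40/7, 50/7, 0, 50/7] (h[2] = 0 is the target).

h = [5.7143, 7.1429, 0.0000, 7.1429]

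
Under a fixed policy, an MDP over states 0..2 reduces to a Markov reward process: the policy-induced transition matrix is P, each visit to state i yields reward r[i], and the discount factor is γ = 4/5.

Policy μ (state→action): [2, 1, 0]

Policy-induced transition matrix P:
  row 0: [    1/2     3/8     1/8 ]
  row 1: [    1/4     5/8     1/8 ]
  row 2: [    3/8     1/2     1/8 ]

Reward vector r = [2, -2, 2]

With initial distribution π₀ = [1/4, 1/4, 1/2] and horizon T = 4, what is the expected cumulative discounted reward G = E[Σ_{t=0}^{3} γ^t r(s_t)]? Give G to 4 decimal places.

t=0: π = [0.2500, 0.2500, 0.5000], E[r] = 1.0000, γ^t·E[r] = 1.000000, running G = 1.000000
t=1: π = [0.3750, 0.5000, 0.1250], E[r] = 0.0000, γ^t·E[r] = 0.000000, running G = 1.000000
t=2: π = [0.3594, 0.5156, 0.1250], E[r] = -0.0625, γ^t·E[r] = -0.040000, running G = 0.960000
t=3: π = [0.3555, 0.5195, 0.1250], E[r] = -0.0781, γ^t·E[r] = -0.040000, running G = 0.920000

G = 0.9200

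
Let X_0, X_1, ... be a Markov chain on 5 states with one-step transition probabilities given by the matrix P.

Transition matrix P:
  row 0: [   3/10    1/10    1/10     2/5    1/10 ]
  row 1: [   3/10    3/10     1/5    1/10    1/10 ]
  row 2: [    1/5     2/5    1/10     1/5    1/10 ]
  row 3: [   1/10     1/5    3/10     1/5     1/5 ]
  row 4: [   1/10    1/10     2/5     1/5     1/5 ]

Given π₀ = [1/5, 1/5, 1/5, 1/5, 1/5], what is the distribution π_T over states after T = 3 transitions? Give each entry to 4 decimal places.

π = [0.2084, 0.2306, 0.2076, 0.2180, 0.1354]

t=0: π = [0.2000, 0.2000, 0.2000, 0.2000, 0.2000]
t=1: π = [0.2000, 0.2200, 0.2200, 0.2200, 0.1400]
t=2: π = [0.2060, 0.2320, 0.2080, 0.2180, 0.1360]
t=3: π = [0.2084, 0.2306, 0.2076, 0.2180, 0.1354]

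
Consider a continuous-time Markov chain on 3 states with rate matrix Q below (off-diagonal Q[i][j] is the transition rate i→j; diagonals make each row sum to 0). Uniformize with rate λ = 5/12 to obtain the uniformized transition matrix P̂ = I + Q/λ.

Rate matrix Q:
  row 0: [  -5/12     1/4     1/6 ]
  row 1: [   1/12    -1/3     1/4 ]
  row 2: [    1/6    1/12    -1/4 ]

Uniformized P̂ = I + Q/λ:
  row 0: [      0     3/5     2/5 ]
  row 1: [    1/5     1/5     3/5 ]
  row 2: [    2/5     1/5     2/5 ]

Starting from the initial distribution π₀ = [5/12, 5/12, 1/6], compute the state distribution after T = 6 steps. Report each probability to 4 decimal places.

π = [0.2431, 0.2975, 0.4594]

t=0: π = [0.4167, 0.4167, 0.1667]
t=1: π = [0.1500, 0.3667, 0.4833]
t=2: π = [0.2667, 0.2600, 0.4733]
t=3: π = [0.2413, 0.3067, 0.4520]
t=4: π = [0.2421, 0.2965, 0.4613]
t=5: π = [0.2438, 0.2969, 0.4593]
t=6: π = [0.2431, 0.2975, 0.4594]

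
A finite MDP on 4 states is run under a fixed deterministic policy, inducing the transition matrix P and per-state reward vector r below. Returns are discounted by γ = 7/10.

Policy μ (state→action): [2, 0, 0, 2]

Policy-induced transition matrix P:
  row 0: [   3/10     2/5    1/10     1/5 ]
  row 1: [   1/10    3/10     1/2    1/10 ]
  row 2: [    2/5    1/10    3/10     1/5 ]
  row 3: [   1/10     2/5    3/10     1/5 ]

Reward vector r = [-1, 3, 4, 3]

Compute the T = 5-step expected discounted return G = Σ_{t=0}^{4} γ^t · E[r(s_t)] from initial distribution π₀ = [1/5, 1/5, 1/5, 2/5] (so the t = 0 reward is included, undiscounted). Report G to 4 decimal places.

G = 6.6914

t=0: π = [0.2000, 0.2000, 0.2000, 0.4000], E[r] = 2.4000, γ^t·E[r] = 2.400000, running G = 2.400000
t=1: π = [0.2000, 0.3200, 0.3000, 0.1800], E[r] = 2.5000, γ^t·E[r] = 1.750000, running G = 4.150000
t=2: π = [0.2300, 0.2780, 0.3240, 0.1680], E[r] = 2.4040, γ^t·E[r] = 1.177960, running G = 5.327960
t=3: π = [0.2432, 0.2750, 0.3096, 0.1722], E[r] = 2.3368, γ^t·E[r] = 0.801522, running G = 6.129482
t=4: π = [0.2415, 0.2796, 0.3064, 0.1725], E[r] = 2.3403, γ^t·E[r] = 0.561901, running G = 6.691384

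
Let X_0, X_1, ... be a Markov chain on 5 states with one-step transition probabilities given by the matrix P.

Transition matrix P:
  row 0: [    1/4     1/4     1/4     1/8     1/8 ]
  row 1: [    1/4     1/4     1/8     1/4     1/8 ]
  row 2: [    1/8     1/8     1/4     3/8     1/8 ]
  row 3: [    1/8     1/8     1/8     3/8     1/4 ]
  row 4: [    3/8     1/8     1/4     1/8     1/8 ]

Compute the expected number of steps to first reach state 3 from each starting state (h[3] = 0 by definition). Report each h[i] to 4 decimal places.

First-step conditioning: h[3] = 0; for i ≠ 3, h[i] = 1 + Σ_k P[i][k]·h[k].
  h[0] = 1 + 1/4·h[0] + 1/4·h[1] + 1/4·h[2] + 1/8·h[4]
  h[1] = 1 + 1/4·h[0] + 1/4·h[1] + 1/8·h[2] + 1/8·h[4]
  h[2] = 1 + 1/8·h[0] + 1/8·h[1] + 1/4·h[2] + 1/8·h[4]
  h[4] = 1 + 3/8·h[0] + 1/8·h[1] + 1/4·h[2] + 1/8·h[4]
Solving the 4×4 linear system over states ≠ 3 gives exactly h = [672/139, 608/139, 512/139, 0, 680/139] (h[3] = 0 is the target).

h = [4.8345, 4.3741, 3.6835, 0.0000, 4.8921]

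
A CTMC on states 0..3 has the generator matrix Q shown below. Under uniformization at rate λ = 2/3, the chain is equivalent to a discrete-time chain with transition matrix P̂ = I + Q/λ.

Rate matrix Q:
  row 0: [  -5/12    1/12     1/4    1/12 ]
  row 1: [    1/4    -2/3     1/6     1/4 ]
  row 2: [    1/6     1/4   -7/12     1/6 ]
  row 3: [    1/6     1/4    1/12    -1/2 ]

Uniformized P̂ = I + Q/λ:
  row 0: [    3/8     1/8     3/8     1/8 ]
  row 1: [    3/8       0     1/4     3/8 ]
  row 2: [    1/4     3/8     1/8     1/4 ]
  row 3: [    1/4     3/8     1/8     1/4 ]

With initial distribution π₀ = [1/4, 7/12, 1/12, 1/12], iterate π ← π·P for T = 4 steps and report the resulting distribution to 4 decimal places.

π = [0.3155, 0.2185, 0.2304, 0.2356]

t=0: π = [0.2500, 0.5833, 0.0833, 0.0833]
t=1: π = [0.3542, 0.0938, 0.2604, 0.2917]
t=2: π = [0.3060, 0.2513, 0.2253, 0.2174]
t=3: π = [0.3197, 0.2043, 0.2329, 0.2432]
t=4: π = [0.3155, 0.2185, 0.2304, 0.2356]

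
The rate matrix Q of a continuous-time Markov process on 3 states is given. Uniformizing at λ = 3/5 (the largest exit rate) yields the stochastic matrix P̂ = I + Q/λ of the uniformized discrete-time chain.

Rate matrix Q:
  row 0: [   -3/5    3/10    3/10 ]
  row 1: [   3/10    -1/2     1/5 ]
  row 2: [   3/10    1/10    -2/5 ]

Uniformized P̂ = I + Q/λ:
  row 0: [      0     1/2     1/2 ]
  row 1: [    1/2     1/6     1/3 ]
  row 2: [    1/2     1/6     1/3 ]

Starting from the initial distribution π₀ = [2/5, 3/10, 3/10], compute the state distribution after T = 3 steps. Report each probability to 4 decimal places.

π = [0.3250, 0.2833, 0.3917]

t=0: π = [0.4000, 0.3000, 0.3000]
t=1: π = [0.3000, 0.3000, 0.4000]
t=2: π = [0.3500, 0.2667, 0.3833]
t=3: π = [0.3250, 0.2833, 0.3917]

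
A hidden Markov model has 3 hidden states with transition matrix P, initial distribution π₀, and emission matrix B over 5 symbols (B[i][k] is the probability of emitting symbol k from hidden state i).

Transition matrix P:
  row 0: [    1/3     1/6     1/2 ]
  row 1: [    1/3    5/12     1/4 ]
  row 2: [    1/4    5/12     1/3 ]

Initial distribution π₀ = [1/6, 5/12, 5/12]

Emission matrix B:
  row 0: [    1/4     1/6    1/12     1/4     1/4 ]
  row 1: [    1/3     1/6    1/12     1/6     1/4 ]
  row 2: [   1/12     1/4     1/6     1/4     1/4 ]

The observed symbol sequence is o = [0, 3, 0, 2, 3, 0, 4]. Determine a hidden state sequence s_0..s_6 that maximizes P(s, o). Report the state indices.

t=0: δ = [4.167e-02, 1.389e-01, 3.472e-02]  (obs o_0=0)
t=1: δ = [1.157e-02, 9.645e-03, 8.681e-03]  ψ = [1, 1, 1]  (obs o_1=3)
t=2: δ = [9.645e-04, 1.340e-03, 4.823e-04]  ψ = [0, 1, 0]  (obs o_2=0)
t=3: δ = [3.721e-05, 4.651e-05, 8.038e-05]  ψ = [1, 1, 0]  (obs o_3=2)
t=4: δ = [5.023e-06, 5.582e-06, 6.698e-06]  ψ = [2, 2, 2]  (obs o_4=3)
t=5: δ = [4.651e-07, 9.303e-07, 2.093e-07]  ψ = [1, 2, 0]  (obs o_5=0)
t=6: δ = [7.752e-08, 9.690e-08, 5.814e-08]  ψ = [1, 1, 0]  (obs o_6=4)
backtrack: best end state = 1; path = [1, 0, 0, 2, 2, 1, 1]

path = [1, 0, 0, 2, 2, 1, 1]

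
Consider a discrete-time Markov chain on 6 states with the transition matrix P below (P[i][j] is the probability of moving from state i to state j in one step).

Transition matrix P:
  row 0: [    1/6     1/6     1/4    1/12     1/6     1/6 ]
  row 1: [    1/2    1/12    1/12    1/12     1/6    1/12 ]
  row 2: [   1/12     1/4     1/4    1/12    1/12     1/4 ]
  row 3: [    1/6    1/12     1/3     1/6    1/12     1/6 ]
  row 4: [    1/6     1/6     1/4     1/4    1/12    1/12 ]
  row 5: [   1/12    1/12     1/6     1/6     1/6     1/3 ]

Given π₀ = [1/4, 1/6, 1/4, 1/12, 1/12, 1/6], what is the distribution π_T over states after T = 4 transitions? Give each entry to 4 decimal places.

t=0: π = [0.2500, 0.1667, 0.2500, 0.0833, 0.0833, 0.1667]
t=1: π = [0.1875, 0.1528, 0.2153, 0.1181, 0.1319, 0.1944]
t=2: π = [0.1834, 0.1458, 0.2182, 0.1314, 0.1279, 0.1933]
t=3: π = [0.1810, 0.1456, 0.2205, 0.1317, 0.1269, 0.1943]
t=4: π = [0.1806, 0.1457, 0.2205, 0.1316, 0.1267, 0.1947]

π = [0.1806, 0.1457, 0.2205, 0.1316, 0.1267, 0.1947]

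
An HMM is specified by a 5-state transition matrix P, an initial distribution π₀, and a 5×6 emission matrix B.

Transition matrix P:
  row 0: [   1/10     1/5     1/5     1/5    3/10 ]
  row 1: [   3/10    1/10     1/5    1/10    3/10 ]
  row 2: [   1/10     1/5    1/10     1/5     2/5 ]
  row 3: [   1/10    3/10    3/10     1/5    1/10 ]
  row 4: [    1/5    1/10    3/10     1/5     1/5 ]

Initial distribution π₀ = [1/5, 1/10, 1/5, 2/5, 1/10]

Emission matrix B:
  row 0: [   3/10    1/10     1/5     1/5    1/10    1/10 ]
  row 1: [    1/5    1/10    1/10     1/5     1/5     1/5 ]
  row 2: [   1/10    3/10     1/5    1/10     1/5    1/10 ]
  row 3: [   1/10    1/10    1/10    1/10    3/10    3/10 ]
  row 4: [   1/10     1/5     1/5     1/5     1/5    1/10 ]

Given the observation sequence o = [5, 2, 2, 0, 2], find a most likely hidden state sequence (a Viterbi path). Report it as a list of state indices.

t=0: δ = [2.000e-02, 2.000e-02, 2.000e-02, 1.200e-01, 1.000e-02]  (obs o_0=5)
t=1: δ = [2.400e-03, 3.600e-03, 7.200e-03, 2.400e-03, 2.400e-03]  ψ = [3, 3, 3, 3, 3]  (obs o_1=2)
t=2: δ = [2.160e-04, 1.440e-04, 1.440e-04, 1.440e-04, 5.760e-04]  ψ = [1, 2, 1, 2, 2]  (obs o_2=2)
t=3: δ = [3.456e-05, 1.152e-05, 1.728e-05, 1.152e-05, 1.152e-05]  ψ = [4, 4, 4, 4, 4]  (obs o_3=0)
t=4: δ = [6.912e-07, 6.912e-07, 1.382e-06, 6.912e-07, 2.074e-06]  ψ = [0, 0, 0, 0, 0]  (obs o_4=2)
backtrack: best end state = 4; path = [3, 2, 4, 0, 4]

path = [3, 2, 4, 0, 4]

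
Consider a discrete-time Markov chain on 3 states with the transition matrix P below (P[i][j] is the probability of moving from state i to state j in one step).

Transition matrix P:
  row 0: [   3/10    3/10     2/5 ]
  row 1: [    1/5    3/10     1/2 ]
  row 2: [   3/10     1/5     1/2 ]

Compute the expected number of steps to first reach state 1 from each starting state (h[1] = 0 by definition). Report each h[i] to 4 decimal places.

First-step conditioning: h[1] = 0; for i ≠ 1, h[i] = 1 + Σ_k P[i][k]·h[k].
  h[0] = 1 + 3/10·h[0] + 2/5·h[2]
  h[2] = 1 + 3/10·h[0] + 1/2·h[2]
Solving the 2×2 linear system over states ≠ 1 gives exactly h = [90/23, 0, 100/23] (h[1] = 0 is the target).

h = [3.9130, 0.0000, 4.3478]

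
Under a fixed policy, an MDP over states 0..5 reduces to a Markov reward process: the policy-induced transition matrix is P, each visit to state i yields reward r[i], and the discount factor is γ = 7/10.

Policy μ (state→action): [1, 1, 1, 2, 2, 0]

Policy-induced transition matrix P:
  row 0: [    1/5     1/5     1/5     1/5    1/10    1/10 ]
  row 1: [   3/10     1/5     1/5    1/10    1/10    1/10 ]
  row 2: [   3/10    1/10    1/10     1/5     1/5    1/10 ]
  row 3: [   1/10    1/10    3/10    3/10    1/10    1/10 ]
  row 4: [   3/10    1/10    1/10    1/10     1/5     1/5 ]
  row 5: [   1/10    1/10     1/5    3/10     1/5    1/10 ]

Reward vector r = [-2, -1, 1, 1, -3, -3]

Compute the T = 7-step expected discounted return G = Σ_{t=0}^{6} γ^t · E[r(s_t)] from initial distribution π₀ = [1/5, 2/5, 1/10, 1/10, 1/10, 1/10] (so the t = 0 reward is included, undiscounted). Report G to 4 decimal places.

G = -3.1991

t=0: π = [0.2000, 0.4000, 0.1000, 0.1000, 0.1000, 0.1000], E[r] = -1.2000, γ^t·E[r] = -1.200000, running G = -1.200000
t=1: π = [0.2400, 0.1600, 0.1900, 0.1700, 0.1300, 0.1100], E[r] = -1.0000, γ^t·E[r] = -0.700000, running G = -1.900000
t=2: π = [0.2200, 0.1400, 0.1850, 0.1990, 0.1430, 0.1130], E[r] = -0.9640, γ^t·E[r] = -0.472360, running G = -2.372360
t=3: π = [0.2156, 0.1360, 0.1871, 0.2029, 0.1441, 0.1143], E[r] = -0.9524, γ^t·E[r] = -0.326673, running G = -2.699033
t=4: π = [0.2150, 0.1352, 0.1872, 0.2037, 0.1446, 0.1144], E[r] = -0.9512, γ^t·E[r] = -0.228374, running G = -2.927407
t=5: π = [0.2149, 0.1350, 0.1872, 0.2038, 0.1446, 0.1145], E[r] = -0.9509, γ^t·E[r] = -0.159823, running G = -3.087230
t=6: π = [0.2149, 0.1350, 0.1872, 0.2039, 0.1446, 0.1145], E[r] = -0.9509, γ^t·E[r] = -0.111871, running G = -3.199101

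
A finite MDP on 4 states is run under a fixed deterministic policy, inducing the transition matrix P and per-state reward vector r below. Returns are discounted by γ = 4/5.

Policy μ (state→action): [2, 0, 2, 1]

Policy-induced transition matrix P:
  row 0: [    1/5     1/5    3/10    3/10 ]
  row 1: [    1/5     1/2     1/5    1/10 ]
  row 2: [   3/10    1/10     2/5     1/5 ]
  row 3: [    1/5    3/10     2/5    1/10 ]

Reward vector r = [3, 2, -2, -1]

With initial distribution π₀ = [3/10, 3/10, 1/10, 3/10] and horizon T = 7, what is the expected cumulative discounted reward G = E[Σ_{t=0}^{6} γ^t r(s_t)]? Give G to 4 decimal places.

t=0: π = [0.3000, 0.3000, 0.1000, 0.3000], E[r] = 1.0000, γ^t·E[r] = 1.000000, running G = 1.000000
t=1: π = [0.2100, 0.3100, 0.3100, 0.1700], E[r] = 0.4600, γ^t·E[r] = 0.368000, running G = 1.368000
t=2: π = [0.2310, 0.2790, 0.3170, 0.1730], E[r] = 0.4440, γ^t·E[r] = 0.284160, running G = 1.652160
t=3: π = [0.2317, 0.2693, 0.3211, 0.1779], E[r] = 0.4136, γ^t·E[r] = 0.211763, running G = 1.863923
t=4: π = [0.2321, 0.2665, 0.3230, 0.1785], E[r] = 0.4049, γ^t·E[r] = 0.165839, running G = 2.029762
t=5: π = [0.2323, 0.2655, 0.3235, 0.1787], E[r] = 0.4022, γ^t·E[r] = 0.131780, running G = 2.161542
t=6: π = [0.2323, 0.2652, 0.3237, 0.1788], E[r] = 0.4012, γ^t·E[r] = 0.105181, running G = 2.266723

G = 2.2667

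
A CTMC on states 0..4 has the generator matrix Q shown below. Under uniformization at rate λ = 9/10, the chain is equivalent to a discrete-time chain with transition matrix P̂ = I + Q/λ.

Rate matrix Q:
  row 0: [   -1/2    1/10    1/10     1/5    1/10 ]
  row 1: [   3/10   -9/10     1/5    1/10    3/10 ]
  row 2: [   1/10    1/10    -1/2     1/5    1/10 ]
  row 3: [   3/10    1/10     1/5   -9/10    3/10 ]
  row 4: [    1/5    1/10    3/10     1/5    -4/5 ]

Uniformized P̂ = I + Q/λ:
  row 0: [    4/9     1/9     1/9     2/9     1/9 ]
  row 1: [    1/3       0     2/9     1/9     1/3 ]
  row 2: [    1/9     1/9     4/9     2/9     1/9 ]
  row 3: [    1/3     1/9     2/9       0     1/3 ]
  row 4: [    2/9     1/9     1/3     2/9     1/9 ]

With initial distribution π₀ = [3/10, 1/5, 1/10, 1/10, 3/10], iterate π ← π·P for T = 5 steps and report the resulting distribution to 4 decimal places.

t=0: π = [0.3000, 0.2000, 0.1000, 0.1000, 0.3000]
t=1: π = [0.3111, 0.0889, 0.2444, 0.1778, 0.1778]
t=2: π = [0.2938, 0.1012, 0.2617, 0.1728, 0.1704]
t=3: π = [0.2889, 0.0999, 0.2667, 0.1726, 0.1720]
t=4: π = [0.2871, 0.1000, 0.2685, 0.1728, 0.1717]
t=5: π = [0.2865, 0.1000, 0.2691, 0.1727, 0.1717]

π = [0.2865, 0.1000, 0.2691, 0.1727, 0.1717]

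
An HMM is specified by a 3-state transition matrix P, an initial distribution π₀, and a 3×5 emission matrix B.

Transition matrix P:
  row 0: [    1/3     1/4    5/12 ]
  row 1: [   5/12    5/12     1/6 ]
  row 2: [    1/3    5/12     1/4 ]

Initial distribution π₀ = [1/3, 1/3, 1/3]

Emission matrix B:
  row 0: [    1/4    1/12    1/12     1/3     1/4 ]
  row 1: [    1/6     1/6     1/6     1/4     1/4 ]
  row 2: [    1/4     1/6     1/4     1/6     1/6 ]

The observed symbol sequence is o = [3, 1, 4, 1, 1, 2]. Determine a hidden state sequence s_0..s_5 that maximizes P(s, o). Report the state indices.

path = [0, 2, 1, 1, 1, 1]

t=0: δ = [1.111e-01, 8.333e-02, 5.556e-02]  (obs o_0=3)
t=1: δ = [3.086e-03, 5.787e-03, 7.716e-03]  ψ = [0, 1, 0]  (obs o_1=1)
t=2: δ = [6.430e-04, 8.038e-04, 3.215e-04]  ψ = [2, 2, 2]  (obs o_2=4)
t=3: δ = [2.791e-05, 5.582e-05, 4.465e-05]  ψ = [1, 1, 0]  (obs o_3=1)
t=4: δ = [1.938e-06, 3.876e-06, 1.938e-06]  ψ = [1, 1, 0]  (obs o_4=1)
t=5: δ = [1.346e-07, 2.692e-07, 2.019e-07]  ψ = [1, 1, 0]  (obs o_5=2)
backtrack: best end state = 1; path = [0, 2, 1, 1, 1, 1]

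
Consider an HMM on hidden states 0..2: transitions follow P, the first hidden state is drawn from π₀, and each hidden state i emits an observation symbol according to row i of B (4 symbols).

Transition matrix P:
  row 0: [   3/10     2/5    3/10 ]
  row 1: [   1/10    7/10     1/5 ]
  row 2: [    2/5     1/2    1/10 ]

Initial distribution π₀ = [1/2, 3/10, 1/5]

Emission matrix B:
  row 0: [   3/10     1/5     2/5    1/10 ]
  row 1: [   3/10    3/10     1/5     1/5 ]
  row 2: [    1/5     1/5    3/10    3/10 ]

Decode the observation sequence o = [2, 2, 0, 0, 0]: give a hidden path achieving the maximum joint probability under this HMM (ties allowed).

path = [0, 1, 1, 1, 1]

t=0: δ = [2.000e-01, 6.000e-02, 6.000e-02]  (obs o_0=2)
t=1: δ = [2.400e-02, 1.600e-02, 1.800e-02]  ψ = [0, 0, 0]  (obs o_1=2)
t=2: δ = [2.160e-03, 3.360e-03, 1.440e-03]  ψ = [0, 1, 0]  (obs o_2=0)
t=3: δ = [1.944e-04, 7.056e-04, 1.344e-04]  ψ = [0, 1, 1]  (obs o_3=0)
t=4: δ = [2.117e-05, 1.482e-04, 2.822e-05]  ψ = [1, 1, 1]  (obs o_4=0)
backtrack: best end state = 1; path = [0, 1, 1, 1, 1]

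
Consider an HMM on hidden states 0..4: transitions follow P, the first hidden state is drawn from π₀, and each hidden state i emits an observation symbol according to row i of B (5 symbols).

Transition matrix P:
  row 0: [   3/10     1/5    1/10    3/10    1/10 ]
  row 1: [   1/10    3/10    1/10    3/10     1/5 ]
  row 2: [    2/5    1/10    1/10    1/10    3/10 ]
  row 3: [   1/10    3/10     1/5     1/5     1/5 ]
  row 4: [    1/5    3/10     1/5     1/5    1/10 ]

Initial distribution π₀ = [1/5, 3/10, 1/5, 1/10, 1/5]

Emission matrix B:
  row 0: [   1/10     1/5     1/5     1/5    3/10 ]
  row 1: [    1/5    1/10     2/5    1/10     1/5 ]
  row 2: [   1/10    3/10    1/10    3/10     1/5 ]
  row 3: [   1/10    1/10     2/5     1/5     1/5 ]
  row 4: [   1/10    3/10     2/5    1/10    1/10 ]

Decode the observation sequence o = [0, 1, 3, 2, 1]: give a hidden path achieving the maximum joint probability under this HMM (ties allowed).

path = [1, 4, 2, 4, 2]

t=0: δ = [2.000e-02, 6.000e-02, 2.000e-02, 1.000e-02, 2.000e-02]  (obs o_0=0)
t=1: δ = [1.600e-03, 1.800e-03, 1.800e-03, 1.800e-03, 3.600e-03]  ψ = [2, 1, 1, 1, 1]  (obs o_1=1)
t=2: δ = [1.440e-04, 1.080e-04, 2.160e-04, 1.440e-04, 5.400e-05]  ψ = [2, 4, 4, 4, 2]  (obs o_2=3)
t=3: δ = [1.728e-05, 1.728e-05, 2.880e-06, 1.728e-05, 2.592e-05]  ψ = [2, 3, 3, 0, 2]  (obs o_3=2)
t=4: δ = [1.037e-06, 7.776e-07, 1.555e-06, 5.184e-07, 1.037e-06]  ψ = [0, 4, 4, 0, 1]  (obs o_4=1)
backtrack: best end state = 2; path = [1, 4, 2, 4, 2]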